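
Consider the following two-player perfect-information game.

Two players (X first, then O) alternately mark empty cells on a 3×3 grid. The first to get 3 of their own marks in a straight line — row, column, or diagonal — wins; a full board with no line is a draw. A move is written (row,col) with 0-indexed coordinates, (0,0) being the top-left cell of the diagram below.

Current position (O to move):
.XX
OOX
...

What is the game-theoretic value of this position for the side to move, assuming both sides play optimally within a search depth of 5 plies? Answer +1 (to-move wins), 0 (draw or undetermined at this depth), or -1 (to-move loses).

[.XX/OOX/...] O move#1: (0,0):-1/OXX/OOX/...*, (2,0):-1/.XX/OOX/O.., (2,1):-1/.XX/OOX/.O., (2,2):-1/.XX/OOX/..O
[OXX/OOX/...] X move#2: (2,0):-1/OXX/OOX/X.., (2,1):-1/OXX/OOX/.X., (2,2):+1/OXX/OOX/..X*
[OXX/OOX/..X] end (terminal -1, O#3); searched .XX/OOX/... to 5

value(.XX/OOX/..., O) = -1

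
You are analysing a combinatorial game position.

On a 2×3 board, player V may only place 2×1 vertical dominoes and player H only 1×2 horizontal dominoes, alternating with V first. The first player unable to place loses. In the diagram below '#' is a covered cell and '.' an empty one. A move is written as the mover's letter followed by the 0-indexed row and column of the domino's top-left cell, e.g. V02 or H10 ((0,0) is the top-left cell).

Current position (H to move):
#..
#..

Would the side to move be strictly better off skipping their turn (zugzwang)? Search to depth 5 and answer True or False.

zugzwang(#../#.., H) = False

[#../#..] H move#1: H01:+1/###/#..*, H11:+1/#../###
[###/#..] end (terminal -1, V#2); searched #../#.. to 5
pass branch (V moves first from the same position):
  | [#../#..] V move#1: V01:+1/##./##.*, V02:+1/#.#/#.#
  | [##./##.] end (terminal -1, H#2); searched #../#.. to 5
H moving scores +1; H passing scores -1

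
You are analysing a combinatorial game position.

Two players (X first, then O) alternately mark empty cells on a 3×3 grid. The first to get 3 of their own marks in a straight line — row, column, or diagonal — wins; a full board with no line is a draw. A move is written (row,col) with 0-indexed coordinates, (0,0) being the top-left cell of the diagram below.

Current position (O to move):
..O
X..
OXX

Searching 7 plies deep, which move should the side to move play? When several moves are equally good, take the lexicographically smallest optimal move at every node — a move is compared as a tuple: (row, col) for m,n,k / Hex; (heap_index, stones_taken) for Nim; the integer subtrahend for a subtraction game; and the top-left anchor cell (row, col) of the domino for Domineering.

O's best at [..O/X../OXX]: (0,0)

ply 1, O at ..O/X../OXX | (0,0)=+1→O.O/X../OXX*; (0,1)=+1→.OO/X../OXX; (1,1)=+1→..O/XO./OXX; (1,2)=-1→..O/X.O/OXX
ply 2, X at O.O/X../OXX | (0,1)=-1→OXO/X../OXX*; (1,1)=-1→O.O/XX./OXX; (1,2)=-1→O.O/X.X/OXX
ply 3, O at OXO/X../OXX | (1,1)=+1→OXO/XO./OXX*; (1,2)=-1→OXO/X.O/OXX
ply 4: OXO/XO./OXX is terminal -1 (X); from ..O/X../OXX depth 7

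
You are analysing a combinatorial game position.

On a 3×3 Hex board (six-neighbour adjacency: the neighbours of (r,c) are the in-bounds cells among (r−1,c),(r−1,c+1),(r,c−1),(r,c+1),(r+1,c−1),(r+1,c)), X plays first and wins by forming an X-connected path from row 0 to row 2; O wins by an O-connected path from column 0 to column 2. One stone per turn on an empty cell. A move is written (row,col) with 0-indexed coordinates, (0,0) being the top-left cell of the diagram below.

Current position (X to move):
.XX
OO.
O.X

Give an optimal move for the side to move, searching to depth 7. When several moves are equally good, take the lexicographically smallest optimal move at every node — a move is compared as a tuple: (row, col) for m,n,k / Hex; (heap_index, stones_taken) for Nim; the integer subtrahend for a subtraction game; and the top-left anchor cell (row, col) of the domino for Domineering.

X's best at [.XX/OO./O.X]: (1,2)

p1 X@[.XX/OO./O.X]: (0,0)[XXX/OO./O.X]-1 (1,2)[.XX/OOX/O.X]+1* (2,1)[.XX/OO./OXX]-1
p2 O@[.XX/OOX/O.X] terminal -1; root [.XX/OO./O.X] d7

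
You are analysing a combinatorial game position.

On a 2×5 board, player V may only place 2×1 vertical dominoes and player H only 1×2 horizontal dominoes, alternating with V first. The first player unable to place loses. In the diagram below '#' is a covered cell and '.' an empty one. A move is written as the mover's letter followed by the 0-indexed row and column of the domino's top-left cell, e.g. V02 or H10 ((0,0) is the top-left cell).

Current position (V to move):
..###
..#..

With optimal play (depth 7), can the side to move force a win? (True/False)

[..###/..#..] V move#1: V00:+1/#.###/#.#..*, V01:+1/.####/.##..
[#.###/#.#..] H move#2: H13:-1/#.###/#.###*
[#.###/#.###] V move#3: V01:+1/#####/#####*
[#####/#####] end (terminal -1, H#4); searched ..###/..#.. to 7

V winning at [..###/..#..]: True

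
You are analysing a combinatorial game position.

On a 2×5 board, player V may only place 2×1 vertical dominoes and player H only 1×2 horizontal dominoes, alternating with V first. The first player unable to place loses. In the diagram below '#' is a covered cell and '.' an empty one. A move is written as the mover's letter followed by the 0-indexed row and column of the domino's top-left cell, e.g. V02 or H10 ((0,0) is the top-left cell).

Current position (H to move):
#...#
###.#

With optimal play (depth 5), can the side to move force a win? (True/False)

ply 1, H at #...#/###.# | H01=-1→###.#/###.#; H02=+1→#.###/###.#*
ply 2: #.###/###.# is terminal -1 (V); from #...#/###.# depth 5

H winning at [#...#/###.#]: True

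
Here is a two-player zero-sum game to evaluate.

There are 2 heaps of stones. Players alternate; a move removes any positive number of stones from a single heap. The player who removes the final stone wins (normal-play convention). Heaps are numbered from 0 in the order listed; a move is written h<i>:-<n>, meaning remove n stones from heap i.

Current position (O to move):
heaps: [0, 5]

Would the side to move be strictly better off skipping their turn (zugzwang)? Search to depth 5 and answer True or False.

p1 O@[(0,5)]: h1:-1[(0,4)]-1 h1:-2[(0,3)]-1 h1:-3[(0,2)]-1 h1:-4[(0,1)]-1 h1:-5[(0,0)]+1*
p2 X@[(0,0)] terminal -1; root [(0,5)] d5
if O skipped the turn, X would face:
~ p1 X@[(0,5)]: h1:-1[(0,4)]-1 h1:-2[(0,3)]-1 h1:-3[(0,2)]-1 h1:-4[(0,1)]-1 h1:-5[(0,0)]+1*
~ p2 O@[(0,0)] terminal -1; root [(0,5)] d5
compare (O): move=+1 vs pass=-1

zugzwang((0,5), O) = False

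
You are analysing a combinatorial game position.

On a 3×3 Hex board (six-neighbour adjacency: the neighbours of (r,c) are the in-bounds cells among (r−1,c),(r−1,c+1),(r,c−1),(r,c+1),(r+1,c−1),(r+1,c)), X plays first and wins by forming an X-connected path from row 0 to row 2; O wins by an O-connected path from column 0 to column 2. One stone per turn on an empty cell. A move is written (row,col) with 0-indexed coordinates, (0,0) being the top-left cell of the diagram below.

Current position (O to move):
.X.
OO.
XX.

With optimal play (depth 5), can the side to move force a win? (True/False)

O winning at [.X./OO./XX.]: True

p1 O@[.X./OO./XX.]: (0,0)[OX./OO./XX.]+1* (0,2)[.XO/OO./XX.]+1 (1,2)[.X./OOO/XX.]+1 (2,2)[.X./OO./XXO]+1
p2 X@[OX./OO./XX.]: (0,2)[OXX/OO./XX.]-1* (1,2)[OX./OOX/XX.]-1 (2,2)[OX./OO./XXX]-1
p3 O@[OXX/OO./XX.]: (1,2)[OXX/OOO/XX.]+1* (2,2)[OXX/OO./XXO]-1
p4 X@[OXX/OOO/XX.] terminal -1; root [.X./OO./XX.] d5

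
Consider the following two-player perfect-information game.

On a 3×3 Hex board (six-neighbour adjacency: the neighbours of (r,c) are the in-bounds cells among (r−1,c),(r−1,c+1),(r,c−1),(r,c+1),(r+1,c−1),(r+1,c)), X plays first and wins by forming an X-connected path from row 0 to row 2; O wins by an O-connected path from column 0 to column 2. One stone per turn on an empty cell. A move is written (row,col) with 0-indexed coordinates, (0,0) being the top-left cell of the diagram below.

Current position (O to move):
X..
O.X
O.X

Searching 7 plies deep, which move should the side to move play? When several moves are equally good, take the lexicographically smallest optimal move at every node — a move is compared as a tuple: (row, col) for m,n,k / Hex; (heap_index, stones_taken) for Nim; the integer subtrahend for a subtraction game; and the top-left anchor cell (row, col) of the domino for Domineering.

O's best at [X../O.X/O.X]: (0,2)

p1 O@[X../O.X/O.X]: (0,1)[XO./O.X/O.X]-1 (0,2)[X.O/O.X/O.X]+1* (1,1)[X../OOX/O.X]-1 (2,1)[X../O.X/OOX]-1
p2 X@[X.O/O.X/O.X]: (0,1)[XXO/O.X/O.X]-1* (1,1)[X.O/OXX/O.X]-1 (2,1)[X.O/O.X/OXX]-1
p3 O@[XXO/O.X/O.X]: (1,1)[XXO/OOX/O.X]+1* (2,1)[XXO/O.X/OOX]-1
p4 X@[XXO/OOX/O.X] terminal -1; root [X../O.X/O.X] d7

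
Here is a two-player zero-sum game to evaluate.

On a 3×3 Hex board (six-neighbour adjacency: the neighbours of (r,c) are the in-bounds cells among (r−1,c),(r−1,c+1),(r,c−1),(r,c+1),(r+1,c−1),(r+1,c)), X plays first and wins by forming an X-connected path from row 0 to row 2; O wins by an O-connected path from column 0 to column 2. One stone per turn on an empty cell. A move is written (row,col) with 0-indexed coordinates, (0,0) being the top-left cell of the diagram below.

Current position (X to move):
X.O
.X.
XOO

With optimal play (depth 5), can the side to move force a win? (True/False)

p1 X@[X.O/.X./XOO]: (0,1)[XXO/.X./XOO]+1* (1,0)[X.O/XX./XOO]+1 (1,2)[X.O/.XX/XOO]+1
p2 O@[XXO/.X./XOO] terminal -1; root [X.O/.X./XOO] d5

X winning at [X.O/.X./XOO]: True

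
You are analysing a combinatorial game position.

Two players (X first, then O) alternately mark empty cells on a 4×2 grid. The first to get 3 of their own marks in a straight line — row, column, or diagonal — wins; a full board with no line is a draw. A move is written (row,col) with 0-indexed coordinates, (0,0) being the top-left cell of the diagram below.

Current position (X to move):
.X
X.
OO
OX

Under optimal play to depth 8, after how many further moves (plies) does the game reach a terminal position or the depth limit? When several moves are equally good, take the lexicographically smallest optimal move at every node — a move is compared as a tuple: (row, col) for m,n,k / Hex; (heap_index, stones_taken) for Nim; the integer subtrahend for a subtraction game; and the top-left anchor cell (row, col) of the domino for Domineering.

[.X/X./OO/OX] X move#1: (0,0):+0/XX/X./OO/OX*, (1,1):+0/.X/XX/OO/OX
[XX/X./OO/OX] O move#2: (1,1):+0/XX/XO/OO/OX*
[XX/XO/OO/OX] end (terminal +0, X#3); searched .X/X./OO/OX to 8

PV length from [.X/X./OO/OX]: 2 plies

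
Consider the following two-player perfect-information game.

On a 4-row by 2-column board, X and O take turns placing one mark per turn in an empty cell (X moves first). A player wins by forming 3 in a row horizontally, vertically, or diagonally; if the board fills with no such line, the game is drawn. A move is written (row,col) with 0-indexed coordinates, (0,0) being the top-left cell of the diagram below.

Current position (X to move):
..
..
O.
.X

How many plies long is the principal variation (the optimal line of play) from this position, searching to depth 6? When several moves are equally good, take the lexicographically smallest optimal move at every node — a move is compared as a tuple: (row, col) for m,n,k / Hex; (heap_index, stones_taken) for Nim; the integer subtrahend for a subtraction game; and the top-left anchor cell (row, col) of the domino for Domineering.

PV length from [../../O./.X]: 6 plies

[../../O./.X] X move#1: (0,0):+0/X./../O./.X*, (0,1):-1/.X/../O./.X, (1,0):+0/../X./O./.X, (1,1):+0/../.X/O./.X, (2,1):+0/../../OX/.X, (3,0):+0/../../O./XX
[X./../O./.X] O move#2: (0,1):+0/XO/../O./.X*, (1,0):+0/X./O./O./.X, (1,1):+0/X./.O/O./.X, (2,1):+0/X./../OO/.X, (3,0):+0/X./../O./OX
[XO/../O./.X] X move#3: (1,0):+0/XO/X./O./.X*, (1,1):+0/XO/.X/O./.X, (2,1):+0/XO/../OX/.X, (3,0):+0/XO/../O./XX
[XO/X./O./.X] O move#4: (1,1):+0/XO/XO/O./.X*, (2,1):+0/XO/X./OO/.X, (3,0):+0/XO/X./O./OX
[XO/XO/O./.X] X move#5: (2,1):+0/XO/XO/OX/.X*, (3,0):-1/XO/XO/O./XX
[XO/XO/OX/.X] O move#6: (3,0):+0/XO/XO/OX/OX*
[XO/XO/OX/OX] end (terminal +0, X#7); searched ../../O./.X to 6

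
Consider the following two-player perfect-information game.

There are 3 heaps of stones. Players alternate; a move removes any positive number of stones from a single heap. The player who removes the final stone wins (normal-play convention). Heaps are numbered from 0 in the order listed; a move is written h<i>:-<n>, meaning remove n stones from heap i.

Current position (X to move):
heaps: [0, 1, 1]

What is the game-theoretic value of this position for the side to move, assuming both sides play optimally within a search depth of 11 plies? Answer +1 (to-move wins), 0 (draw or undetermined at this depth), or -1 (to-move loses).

ply 1, X at (0,1,1) | h1:-1=-1→(0,0,1)*; h2:-1=-1→(0,1,0)
ply 2, O at (0,0,1) | h2:-1=+1→(0,0,0)*
ply 3: (0,0,0) is terminal -1 (X); from (0,1,1) depth 11

value((0,1,1), X) = -1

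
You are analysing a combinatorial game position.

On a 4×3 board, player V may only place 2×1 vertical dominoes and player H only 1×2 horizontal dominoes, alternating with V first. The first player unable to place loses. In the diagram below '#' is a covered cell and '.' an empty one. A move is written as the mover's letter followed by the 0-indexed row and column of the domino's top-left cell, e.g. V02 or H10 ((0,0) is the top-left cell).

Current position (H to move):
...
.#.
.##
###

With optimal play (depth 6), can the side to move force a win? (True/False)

H winning at [.../.#./.##/###]: False

[.../.#./.##/###] H move#1: H00:-1/##./.#./.##/###*, H01:-1/.##/.#./.##/###
[##./.#./.##/###] V move#2: V02:+1/###/.##/.##/###*, V10:+1/##./##./###/###
[###/.##/.##/###] end (terminal -1, H#3); searched .../.#./.##/### to 6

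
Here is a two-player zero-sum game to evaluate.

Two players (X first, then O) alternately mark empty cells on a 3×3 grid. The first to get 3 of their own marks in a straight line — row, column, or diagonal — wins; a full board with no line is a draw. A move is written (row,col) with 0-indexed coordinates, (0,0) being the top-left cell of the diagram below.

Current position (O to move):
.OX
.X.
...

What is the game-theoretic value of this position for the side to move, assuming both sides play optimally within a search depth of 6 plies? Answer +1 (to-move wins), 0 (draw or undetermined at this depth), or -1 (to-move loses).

[.OX/.X./...] O move#1: (0,0):-1/OOX/.X./...*, (1,0):-1/.OX/OX./..., (1,2):-1/.OX/.XO/..., (2,0):-1/.OX/.X./O.., (2,1):-1/.OX/.X./.O., (2,2):-1/.OX/.X./..O
[OOX/.X./...] X move#2: (1,0):+1/OOX/XX./...*, (1,2):+1/OOX/.XX/..., (2,0):+1/OOX/.X./X.., (2,1):+0/OOX/.X./.X., (2,2):+1/OOX/.X./..X
[OOX/XX./...] O move#3: (1,2):-1/OOX/XXO/...*, (2,0):-1/OOX/XX./O.., (2,1):-1/OOX/XX./.O., (2,2):-1/OOX/XX./..O
[OOX/XXO/...] X move#4: (2,0):+1/OOX/XXO/X..*, (2,1):+0/OOX/XXO/.X., (2,2):+0/OOX/XXO/..X
[OOX/XXO/X..] end (terminal -1, O#5); searched .OX/.X./... to 6

value(.OX/.X./..., O) = -1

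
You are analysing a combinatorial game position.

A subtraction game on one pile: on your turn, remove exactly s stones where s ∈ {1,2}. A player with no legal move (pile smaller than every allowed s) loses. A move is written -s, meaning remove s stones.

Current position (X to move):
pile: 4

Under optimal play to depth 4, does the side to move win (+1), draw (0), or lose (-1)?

value(4, X) = +1

ply 1, X at 4 | -1=+1→3*; -2=-1→2
ply 2, O at 3 | -1=-1→2*; -2=-1→1
ply 3, X at 2 | -1=-1→1; -2=+1→0*
ply 4: 0 is terminal -1 (O); from 4 depth 4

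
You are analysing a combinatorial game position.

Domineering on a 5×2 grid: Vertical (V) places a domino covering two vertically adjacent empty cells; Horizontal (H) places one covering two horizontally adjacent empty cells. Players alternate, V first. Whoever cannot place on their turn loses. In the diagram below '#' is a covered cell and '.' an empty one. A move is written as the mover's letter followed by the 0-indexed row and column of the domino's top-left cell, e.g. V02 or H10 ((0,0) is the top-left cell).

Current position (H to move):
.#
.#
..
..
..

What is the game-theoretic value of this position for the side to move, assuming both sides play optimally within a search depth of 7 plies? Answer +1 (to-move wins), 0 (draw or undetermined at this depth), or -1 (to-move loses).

ply 1, H at .#/.#/../../.. | H20=-1→.#/.#/##/../..; H30=+1→.#/.#/../##/..*; H40=-1→.#/.#/../../##
ply 2, V at .#/.#/../##/.. | V00=-1→##/##/../##/..*; V10=-1→.#/##/#./##/..
ply 3, H at ##/##/../##/.. | H20=+1→##/##/##/##/..*; H40=+1→##/##/../##/##
ply 4: ##/##/##/##/.. is terminal -1 (V); from .#/.#/../../.. depth 7

value(.#/.#/../../.., H) = +1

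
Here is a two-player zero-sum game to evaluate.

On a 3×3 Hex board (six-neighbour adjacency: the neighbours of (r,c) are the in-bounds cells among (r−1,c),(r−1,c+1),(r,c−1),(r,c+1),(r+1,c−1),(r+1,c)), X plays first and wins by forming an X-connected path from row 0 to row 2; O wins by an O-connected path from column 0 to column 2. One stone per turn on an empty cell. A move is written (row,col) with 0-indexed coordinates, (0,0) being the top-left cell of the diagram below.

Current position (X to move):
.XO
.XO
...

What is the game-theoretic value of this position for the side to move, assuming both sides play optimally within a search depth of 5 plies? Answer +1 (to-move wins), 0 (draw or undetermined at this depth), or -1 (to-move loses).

ply 1, X at .XO/.XO/... | (0,0)=+1→XXO/.XO/...*; (1,0)=+1→.XO/XXO/...; (2,0)=+1→.XO/.XO/X..; (2,1)=+1→.XO/.XO/.X.; (2,2)=+1→.XO/.XO/..X
ply 2, O at XXO/.XO/... | (1,0)=-1→XXO/OXO/...*; (2,0)=-1→XXO/.XO/O..; (2,1)=-1→XXO/.XO/.O.; (2,2)=-1→XXO/.XO/..O
ply 3, X at XXO/OXO/... | (2,0)=+1→XXO/OXO/X..*; (2,1)=+1→XXO/OXO/.X.; (2,2)=+1→XXO/OXO/..X
ply 4: XXO/OXO/X.. is terminal -1 (O); from .XO/.XO/... depth 5

value(.XO/.XO/..., X) = +1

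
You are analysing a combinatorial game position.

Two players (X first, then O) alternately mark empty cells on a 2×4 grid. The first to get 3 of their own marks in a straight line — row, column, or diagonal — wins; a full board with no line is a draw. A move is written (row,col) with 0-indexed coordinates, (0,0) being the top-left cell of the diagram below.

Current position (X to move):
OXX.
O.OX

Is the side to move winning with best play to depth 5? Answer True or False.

X winning at [OXX./O.OX]: True

[OXX./O.OX] X move#1: (0,3):+1/OXXX/O.OX*, (1,1):+0/OXX./OXOX
[OXXX/O.OX] end (terminal -1, O#2); searched OXX./O.OX to 5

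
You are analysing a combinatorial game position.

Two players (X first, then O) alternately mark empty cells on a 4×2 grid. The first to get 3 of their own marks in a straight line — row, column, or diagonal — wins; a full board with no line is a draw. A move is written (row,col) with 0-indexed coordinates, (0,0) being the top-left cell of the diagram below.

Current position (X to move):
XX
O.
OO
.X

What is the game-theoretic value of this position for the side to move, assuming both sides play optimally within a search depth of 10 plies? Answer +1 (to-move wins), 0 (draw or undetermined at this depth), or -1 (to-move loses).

value(XX/O./OO/.X, X) = 0

p1 X@[XX/O./OO/.X]: (1,1)[XX/OX/OO/.X]-1 (3,0)[XX/O./OO/XX]+0*
p2 O@[XX/O./OO/XX]: (1,1)[XX/OO/OO/XX]+0*
p3 X@[XX/OO/OO/XX] terminal +0; root [XX/O./OO/.X] d10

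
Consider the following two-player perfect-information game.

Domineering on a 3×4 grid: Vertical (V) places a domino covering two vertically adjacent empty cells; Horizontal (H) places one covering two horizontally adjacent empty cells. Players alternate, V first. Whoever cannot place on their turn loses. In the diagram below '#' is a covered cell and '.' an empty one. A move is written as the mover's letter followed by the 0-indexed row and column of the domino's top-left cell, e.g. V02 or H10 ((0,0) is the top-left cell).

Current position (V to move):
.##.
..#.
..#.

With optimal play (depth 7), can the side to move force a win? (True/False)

V winning at [.##./..#./..#.]: True

p1 V@[.##./..#./..#.]: V00[###./#.#./..#.]+1* V03[.###/..##/..#.]-1 V10[.##./#.#./#.#.]+1 V11[.##./.##./.##.]+1 V13[.##./..##/..##]-1
p2 H@[###./#.#./..#.]: H20[###./#.#./###.]-1*
p3 V@[###./#.#./###.]: V03[####/#.##/###.]+1* V13[###./#.##/####]+1
p4 H@[####/#.##/###.] terminal -1; root [.##./..#./..#.] d7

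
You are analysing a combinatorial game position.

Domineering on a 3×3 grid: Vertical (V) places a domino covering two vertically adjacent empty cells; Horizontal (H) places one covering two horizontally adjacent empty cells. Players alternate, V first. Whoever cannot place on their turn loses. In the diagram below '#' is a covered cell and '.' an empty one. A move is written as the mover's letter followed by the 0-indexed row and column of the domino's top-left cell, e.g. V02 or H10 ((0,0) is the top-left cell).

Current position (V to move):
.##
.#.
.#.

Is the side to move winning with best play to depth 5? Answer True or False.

p1 V@[.##/.#./.#.]: V00[###/##./.#.]+1* V10[.##/##./##.]+1 V12[.##/.##/.##]+1
p2 H@[###/##./.#.] terminal -1; root [.##/.#./.#.] d5

V winning at [.##/.#./.#.]: True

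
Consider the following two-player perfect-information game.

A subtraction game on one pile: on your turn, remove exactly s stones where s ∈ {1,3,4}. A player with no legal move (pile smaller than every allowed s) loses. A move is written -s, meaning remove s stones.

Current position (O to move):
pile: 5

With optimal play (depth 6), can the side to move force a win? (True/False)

ply 1, O at 5 | -1=-1→4; -3=+1→2*; -4=-1→1
ply 2, X at 2 | -1=-1→1*
ply 3, O at 1 | -1=+1→0*
ply 4: 0 is terminal -1 (X); from 5 depth 6

O winning at [5]: True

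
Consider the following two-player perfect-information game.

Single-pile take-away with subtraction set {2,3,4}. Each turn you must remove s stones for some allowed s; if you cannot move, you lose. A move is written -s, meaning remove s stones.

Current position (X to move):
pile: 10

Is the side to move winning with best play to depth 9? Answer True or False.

X winning at [10]: True

[10] X move#1: -2:-1/8, -3:+1/7*, -4:+1/6
[7] O move#2: -2:-1/5*, -3:-1/4, -4:-1/3
[5] X move#3: -2:-1/3, -3:-1/2, -4:+1/1*
[1] end (terminal -1, O#4); searched 10 to 9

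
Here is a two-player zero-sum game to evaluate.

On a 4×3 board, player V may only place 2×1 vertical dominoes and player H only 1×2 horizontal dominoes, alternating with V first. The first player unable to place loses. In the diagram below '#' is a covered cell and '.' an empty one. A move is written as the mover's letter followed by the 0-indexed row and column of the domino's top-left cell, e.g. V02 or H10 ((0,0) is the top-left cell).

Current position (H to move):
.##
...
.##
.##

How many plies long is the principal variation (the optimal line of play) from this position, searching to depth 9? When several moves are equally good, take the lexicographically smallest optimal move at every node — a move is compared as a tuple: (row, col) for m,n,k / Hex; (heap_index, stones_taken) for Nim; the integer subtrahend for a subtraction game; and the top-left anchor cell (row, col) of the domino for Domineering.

PV length from [.##/.../.##/.##]: 2 plies

ply 1, H at .##/.../.##/.## | H10=-1→.##/##./.##/.##*; H11=-1→.##/.##/.##/.##
ply 2, V at .##/##./.##/.## | V20=+1→.##/##./###/###*
ply 3: .##/##./###/### is terminal -1 (H); from .##/.../.##/.## depth 9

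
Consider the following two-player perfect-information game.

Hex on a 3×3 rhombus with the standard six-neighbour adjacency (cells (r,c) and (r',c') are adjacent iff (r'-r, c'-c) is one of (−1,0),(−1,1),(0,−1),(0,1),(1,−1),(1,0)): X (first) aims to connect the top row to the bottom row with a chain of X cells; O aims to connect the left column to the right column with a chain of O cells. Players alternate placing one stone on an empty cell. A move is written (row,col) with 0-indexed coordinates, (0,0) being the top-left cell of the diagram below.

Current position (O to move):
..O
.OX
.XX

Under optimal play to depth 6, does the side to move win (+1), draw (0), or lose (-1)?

value(..O/.OX/.XX, O) = +1

[..O/.OX/.XX] O move#1: (0,0):+1/O.O/.OX/.XX*, (0,1):+1/.OO/.OX/.XX, (1,0):+1/..O/OOX/.XX, (2,0):+1/..O/.OX/OXX
[O.O/.OX/.XX] X move#2: (0,1):-1/OXO/.OX/.XX*, (1,0):-1/O.O/XOX/.XX, (2,0):-1/O.O/.OX/XXX
[OXO/.OX/.XX] O move#3: (1,0):+1/OXO/OOX/.XX*, (2,0):+1/OXO/.OX/OXX
[OXO/OOX/.XX] end (terminal -1, X#4); searched ..O/.OX/.XX to 6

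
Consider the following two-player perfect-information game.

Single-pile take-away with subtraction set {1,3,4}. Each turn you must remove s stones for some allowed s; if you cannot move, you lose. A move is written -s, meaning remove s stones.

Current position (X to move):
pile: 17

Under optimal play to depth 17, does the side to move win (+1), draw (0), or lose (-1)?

ply 1, X at 17 | -1=+1→16*; -3=+1→14; -4=-1→13
ply 2, O at 16 | -1=-1→15*; -3=-1→13; -4=-1→12
ply 3, X at 15 | -1=+1→14*; -3=-1→12; -4=-1→11
ply 4, O at 14 | -1=-1→13*; -3=-1→11; -4=-1→10
ply 5, X at 13 | -1=-1→12; -3=-1→10; -4=+1→9*
ply 6, O at 9 | -1=-1→8*; -3=-1→6; -4=-1→5
ply 7, X at 8 | -1=+1→7*; -3=-1→5; -4=-1→4
ply 8, O at 7 | -1=-1→6*; -3=-1→4; -4=-1→3
ply 9, X at 6 | -1=-1→5; -3=-1→3; -4=+1→2*
ply 10, O at 2 | -1=-1→1*
ply 11, X at 1 | -1=+1→0*
ply 12: 0 is terminal -1 (O); from 17 depth 17

value(17, X) = +1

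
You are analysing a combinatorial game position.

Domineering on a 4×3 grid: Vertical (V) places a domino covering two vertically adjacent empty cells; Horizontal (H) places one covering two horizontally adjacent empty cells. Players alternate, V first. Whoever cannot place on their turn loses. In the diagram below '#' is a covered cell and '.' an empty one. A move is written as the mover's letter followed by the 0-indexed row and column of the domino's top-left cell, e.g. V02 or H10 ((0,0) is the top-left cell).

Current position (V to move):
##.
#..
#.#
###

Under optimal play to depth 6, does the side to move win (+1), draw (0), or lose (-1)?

ply 1, V at ##./#../#.#/### | V02=+1→###/#.#/#.#/###*; V11=+1→##./##./###/###
ply 2: ###/#.#/#.#/### is terminal -1 (H); from ##./#../#.#/### depth 6

value(##./#../#.#/###, V) = +1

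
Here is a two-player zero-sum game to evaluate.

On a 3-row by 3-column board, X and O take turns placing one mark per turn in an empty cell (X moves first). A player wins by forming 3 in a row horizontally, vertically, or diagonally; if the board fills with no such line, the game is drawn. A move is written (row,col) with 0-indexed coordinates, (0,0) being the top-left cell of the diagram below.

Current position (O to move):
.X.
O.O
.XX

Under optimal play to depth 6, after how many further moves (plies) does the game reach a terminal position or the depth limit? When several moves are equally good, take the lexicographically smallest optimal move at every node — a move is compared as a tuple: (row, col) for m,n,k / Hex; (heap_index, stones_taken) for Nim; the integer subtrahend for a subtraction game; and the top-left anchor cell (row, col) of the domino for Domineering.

ply 1, O at .X./O.O/.XX | (0,0)=-1→OX./O.O/.XX; (0,2)=-1→.XO/O.O/.XX; (1,1)=+1→.X./OOO/.XX*; (2,0)=-1→.X./O.O/OXX
ply 2: .X./OOO/.XX is terminal -1 (X); from .X./O.O/.XX depth 6

PV length from [.X./O.O/.XX]: 1 ply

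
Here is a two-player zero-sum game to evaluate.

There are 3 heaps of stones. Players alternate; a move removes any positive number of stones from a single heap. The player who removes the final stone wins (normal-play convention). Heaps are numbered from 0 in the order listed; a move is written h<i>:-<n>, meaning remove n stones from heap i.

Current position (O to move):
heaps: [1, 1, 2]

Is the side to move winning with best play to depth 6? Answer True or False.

[(1,1,2)] O move#1: h0:-1:-1/(0,1,2), h1:-1:-1/(1,0,2), h2:-1:-1/(1,1,1), h2:-2:+1/(1,1,0)*
[(1,1,0)] X move#2: h0:-1:-1/(0,1,0)*, h1:-1:-1/(1,0,0)
[(0,1,0)] O move#3: h1:-1:+1/(0,0,0)*
[(0,0,0)] end (terminal -1, X#4); searched (1,1,2) to 6

O winning at [(1,1,2)]: True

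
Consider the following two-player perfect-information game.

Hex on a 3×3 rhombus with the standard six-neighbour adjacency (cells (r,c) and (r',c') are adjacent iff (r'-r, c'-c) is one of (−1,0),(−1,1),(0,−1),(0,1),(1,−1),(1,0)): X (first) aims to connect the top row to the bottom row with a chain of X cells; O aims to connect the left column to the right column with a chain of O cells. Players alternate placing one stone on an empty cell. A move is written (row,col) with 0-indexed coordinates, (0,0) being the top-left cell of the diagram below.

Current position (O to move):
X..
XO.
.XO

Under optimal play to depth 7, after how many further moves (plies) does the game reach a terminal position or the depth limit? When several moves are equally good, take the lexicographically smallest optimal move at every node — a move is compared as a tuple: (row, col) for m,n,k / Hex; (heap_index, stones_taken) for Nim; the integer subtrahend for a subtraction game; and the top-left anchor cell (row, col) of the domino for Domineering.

[X../XO./.XO] O move#1: (0,1):-1/XO./XO./.XO, (0,2):-1/X.O/XO./.XO, (1,2):-1/X../XOO/.XO, (2,0):+1/X../XO./OXO*
[X../XO./OXO] X move#2: (0,1):-1/XX./XO./OXO*, (0,2):-1/X.X/XO./OXO, (1,2):-1/X../XOX/OXO
[XX./XO./OXO] O move#3: (0,2):+1/XXO/XO./OXO*, (1,2):+1/XX./XOO/OXO
[XXO/XO./OXO] end (terminal -1, X#4); searched X../XO./.XO to 7

PV length from [X../XO./.XO]: 3 plies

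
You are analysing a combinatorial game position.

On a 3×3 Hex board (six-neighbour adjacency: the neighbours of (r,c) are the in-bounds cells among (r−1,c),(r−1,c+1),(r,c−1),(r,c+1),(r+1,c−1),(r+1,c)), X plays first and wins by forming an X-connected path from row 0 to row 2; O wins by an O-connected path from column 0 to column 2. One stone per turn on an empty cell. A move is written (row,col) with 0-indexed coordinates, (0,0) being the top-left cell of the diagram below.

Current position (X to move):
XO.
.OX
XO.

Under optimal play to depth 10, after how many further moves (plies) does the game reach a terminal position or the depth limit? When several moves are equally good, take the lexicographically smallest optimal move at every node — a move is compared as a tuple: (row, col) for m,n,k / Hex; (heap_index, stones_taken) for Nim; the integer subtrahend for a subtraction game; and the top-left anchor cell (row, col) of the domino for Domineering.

PV length from [XO./.OX/XO.]: 3 plies

p1 X@[XO./.OX/XO.]: (0,2)[XOX/.OX/XO.]+1* (1,0)[XO./XOX/XO.]+1 (2,2)[XO./.OX/XOX]+1
p2 O@[XOX/.OX/XO.]: (1,0)[XOX/OOX/XO.]-1* (2,2)[XOX/.OX/XOO]-1
p3 X@[XOX/OOX/XO.]: (2,2)[XOX/OOX/XOX]+1*
p4 O@[XOX/OOX/XOX] terminal -1; root [XO./.OX/XO.] d10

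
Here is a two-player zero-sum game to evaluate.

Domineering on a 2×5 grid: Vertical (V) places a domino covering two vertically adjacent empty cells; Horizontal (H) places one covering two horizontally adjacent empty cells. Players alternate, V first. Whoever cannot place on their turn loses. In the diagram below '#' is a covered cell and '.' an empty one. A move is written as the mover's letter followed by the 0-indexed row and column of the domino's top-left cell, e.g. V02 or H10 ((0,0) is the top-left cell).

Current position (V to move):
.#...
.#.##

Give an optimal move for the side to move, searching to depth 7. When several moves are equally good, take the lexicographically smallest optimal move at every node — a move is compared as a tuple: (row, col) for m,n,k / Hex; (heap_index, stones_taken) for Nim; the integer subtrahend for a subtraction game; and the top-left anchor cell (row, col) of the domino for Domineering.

ply 1, V at .#.../.#.## | V00=-1→##.../##.##; V02=+1→.##../.####*
ply 2, H at .##../.#### | H03=-1→.####/.####*
ply 3, V at .####/.#### | V00=+1→#####/#####*
ply 4: #####/##### is terminal -1 (H); from .#.../.#.## depth 7

V's best at [.#.../.#.##]: V02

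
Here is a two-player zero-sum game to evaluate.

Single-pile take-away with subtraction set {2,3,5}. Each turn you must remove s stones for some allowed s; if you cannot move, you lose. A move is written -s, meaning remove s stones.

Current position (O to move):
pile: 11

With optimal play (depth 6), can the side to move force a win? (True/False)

[11] O move#1: -2:-1/9, -3:+1/8*, -5:-1/6
[8] X move#2: -2:-1/6*, -3:-1/5, -5:-1/3
[6] O move#3: -2:-1/4, -3:-1/3, -5:+1/1*
[1] end (terminal -1, X#4); searched 11 to 6

O winning at [11]: True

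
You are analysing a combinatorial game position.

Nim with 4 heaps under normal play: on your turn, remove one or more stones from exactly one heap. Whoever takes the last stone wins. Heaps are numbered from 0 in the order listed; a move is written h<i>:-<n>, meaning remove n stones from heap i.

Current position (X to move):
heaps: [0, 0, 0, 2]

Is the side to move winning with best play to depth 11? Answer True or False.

p1 X@[(0,0,0,2)]: h3:-1[(0,0,0,1)]-1 h3:-2[(0,0,0,0)]+1*
p2 O@[(0,0,0,0)] terminal -1; root [(0,0,0,2)] d11

X winning at [(0,0,0,2)]: True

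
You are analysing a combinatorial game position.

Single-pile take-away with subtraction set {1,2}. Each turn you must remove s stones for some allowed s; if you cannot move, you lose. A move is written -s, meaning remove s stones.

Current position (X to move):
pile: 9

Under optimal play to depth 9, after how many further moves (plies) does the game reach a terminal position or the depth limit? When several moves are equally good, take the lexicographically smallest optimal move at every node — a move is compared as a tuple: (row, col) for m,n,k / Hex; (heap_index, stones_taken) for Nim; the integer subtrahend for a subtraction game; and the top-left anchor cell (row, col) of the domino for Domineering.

ply 1, X at 9 | -1=-1→8*; -2=-1→7
ply 2, O at 8 | -1=-1→7; -2=+1→6*
ply 3, X at 6 | -1=-1→5*; -2=-1→4
ply 4, O at 5 | -1=-1→4; -2=+1→3*
ply 5, X at 3 | -1=-1→2*; -2=-1→1
ply 6, O at 2 | -1=-1→1; -2=+1→0*
ply 7: 0 is terminal -1 (X); from 9 depth 9

PV length from [9]: 6 plies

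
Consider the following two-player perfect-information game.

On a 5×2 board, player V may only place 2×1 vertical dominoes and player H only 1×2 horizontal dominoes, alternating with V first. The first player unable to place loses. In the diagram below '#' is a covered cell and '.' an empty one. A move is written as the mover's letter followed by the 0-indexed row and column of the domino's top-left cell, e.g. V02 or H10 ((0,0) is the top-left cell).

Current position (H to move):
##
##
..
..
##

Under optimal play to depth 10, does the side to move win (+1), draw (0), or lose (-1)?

value(##/##/../../##, H) = +1

p1 H@[##/##/../../##]: H20[##/##/##/../##]+1* H30[##/##/../##/##]+1
p2 V@[##/##/##/../##] terminal -1; root [##/##/../../##] d10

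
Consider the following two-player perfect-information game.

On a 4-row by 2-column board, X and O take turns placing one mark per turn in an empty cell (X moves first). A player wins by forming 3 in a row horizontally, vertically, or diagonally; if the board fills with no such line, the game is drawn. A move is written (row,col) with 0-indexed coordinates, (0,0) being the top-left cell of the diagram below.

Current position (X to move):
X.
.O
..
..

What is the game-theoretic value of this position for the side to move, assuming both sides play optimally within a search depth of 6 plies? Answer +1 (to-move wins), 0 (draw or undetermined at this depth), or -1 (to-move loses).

p1 X@[X./.O/../..]: (0,1)[XX/.O/../..]+0* (1,0)[X./XO/../..]+0 (2,0)[X./.O/X./..]+0 (2,1)[X./.O/.X/..]+0 (3,0)[X./.O/../X.]-1 (3,1)[X./.O/../.X]+0
p2 O@[XX/.O/../..]: (1,0)[XX/OO/../..]+0* (2,0)[XX/.O/O./..]+0 (2,1)[XX/.O/.O/..]+0 (3,0)[XX/.O/../O.]+0 (3,1)[XX/.O/../.O]+0
p3 X@[XX/OO/../..]: (2,0)[XX/OO/X./..]+0* (2,1)[XX/OO/.X/..]+0 (3,0)[XX/OO/../X.]+0 (3,1)[XX/OO/../.X]+0
p4 O@[XX/OO/X./..]: (2,1)[XX/OO/XO/..]+0* (3,0)[XX/OO/X./O.]+0 (3,1)[XX/OO/X./.O]+0
p5 X@[XX/OO/XO/..]: (3,0)[XX/OO/XO/X.]-1 (3,1)[XX/OO/XO/.X]+0*
p6 O@[XX/OO/XO/.X]: (3,0)[XX/OO/XO/OX]+0*
p7 X@[XX/OO/XO/OX] terminal +0; root [X./.O/../..] d6

value(X./.O/../.., X) = 0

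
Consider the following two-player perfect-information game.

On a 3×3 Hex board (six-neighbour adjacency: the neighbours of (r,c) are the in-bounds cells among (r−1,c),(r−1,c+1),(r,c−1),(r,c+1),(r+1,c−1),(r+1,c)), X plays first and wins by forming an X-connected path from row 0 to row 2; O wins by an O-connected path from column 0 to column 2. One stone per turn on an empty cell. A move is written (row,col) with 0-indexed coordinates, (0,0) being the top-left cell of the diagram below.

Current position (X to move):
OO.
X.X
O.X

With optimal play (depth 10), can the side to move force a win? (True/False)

X winning at [OO./X.X/O.X]: True

[OO./X.X/O.X] X move#1: (0,2):+1/OOX/X.X/O.X*, (1,1):-1/OO./XXX/O.X, (2,1):-1/OO./X.X/OXX
[OOX/X.X/O.X] end (terminal -1, O#2); searched OO./X.X/O.X to 10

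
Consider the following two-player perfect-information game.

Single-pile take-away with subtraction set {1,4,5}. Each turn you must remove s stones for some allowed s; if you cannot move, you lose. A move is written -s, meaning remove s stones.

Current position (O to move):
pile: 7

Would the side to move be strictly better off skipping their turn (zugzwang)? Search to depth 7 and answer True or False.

zugzwang(7, O) = False

ply 1, O at 7 | -1=-1→6; -4=-1→3; -5=+1→2*
ply 2, X at 2 | -1=-1→1*
ply 3, O at 1 | -1=+1→0*
ply 4: 0 is terminal -1 (X); from 7 depth 7
suppose O passes — search the same position with X to move:
pass> ply 1, X at 7 | -1=-1→6; -4=-1→3; -5=+1→2*
pass> ply 2, O at 2 | -1=-1→1*
pass> ply 3, X at 1 | -1=+1→0*
pass> ply 4: 0 is terminal -1 (O); from 7 depth 7
for O: play +1, pass -1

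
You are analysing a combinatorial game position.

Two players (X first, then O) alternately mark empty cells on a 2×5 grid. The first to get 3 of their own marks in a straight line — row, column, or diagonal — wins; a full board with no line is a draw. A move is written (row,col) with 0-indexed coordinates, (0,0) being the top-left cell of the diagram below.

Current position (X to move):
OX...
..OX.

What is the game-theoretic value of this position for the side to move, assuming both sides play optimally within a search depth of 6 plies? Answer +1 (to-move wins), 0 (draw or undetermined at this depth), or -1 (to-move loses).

[OX.../..OX.] X move#1: (0,2):+0/OXX../..OX.*, (0,3):+0/OX.X./..OX., (0,4):+0/OX..X/..OX., (1,0):+0/OX.../X.OX., (1,1):+0/OX.../.XOX., (1,4):+0/OX.../..OXX
[OXX../..OX.] O move#2: (0,3):+0/OXXO./..OX.*, (0,4):-1/OXX.O/..OX., (1,0):-1/OXX../O.OX., (1,1):-1/OXX../.OOX., (1,4):-1/OXX../..OXO
[OXXO./..OX.] X move#3: (0,4):+0/OXXOX/..OX.*, (1,0):+0/OXXO./X.OX., (1,1):+0/OXXO./.XOX., (1,4):+0/OXXO./..OXX
[OXXOX/..OX.] O move#4: (1,0):+0/OXXOX/O.OX.*, (1,1):+0/OXXOX/.OOX., (1,4):+0/OXXOX/..OXO
[OXXOX/O.OX.] X move#5: (1,1):+0/OXXOX/OXOX.*, (1,4):-1/OXXOX/O.OXX
[OXXOX/OXOX.] O move#6: (1,4):+0/OXXOX/OXOXO*
[OXXOX/OXOXO] end (terminal +0, X#7); searched OX.../..OX. to 6

value(OX.../..OX., X) = 0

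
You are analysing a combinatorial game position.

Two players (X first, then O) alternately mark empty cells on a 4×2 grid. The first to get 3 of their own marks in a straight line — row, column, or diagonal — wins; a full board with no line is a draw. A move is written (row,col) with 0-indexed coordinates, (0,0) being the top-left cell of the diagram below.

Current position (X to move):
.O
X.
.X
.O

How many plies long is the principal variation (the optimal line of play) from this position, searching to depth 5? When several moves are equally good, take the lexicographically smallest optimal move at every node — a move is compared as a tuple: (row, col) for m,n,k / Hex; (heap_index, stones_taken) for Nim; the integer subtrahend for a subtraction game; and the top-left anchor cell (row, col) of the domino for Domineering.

PV length from [.O/X./.X/.O]: 3 plies

[.O/X./.X/.O] X move#1: (0,0):+0/XO/X./.X/.O, (1,1):+0/.O/XX/.X/.O, (2,0):+1/.O/X./XX/.O*, (3,0):+0/.O/X./.X/XO
[.O/X./XX/.O] O move#2: (0,0):-1/OO/X./XX/.O*, (1,1):-1/.O/XO/XX/.O, (3,0):-1/.O/X./XX/OO
[OO/X./XX/.O] X move#3: (1,1):+0/OO/XX/XX/.O, (3,0):+1/OO/X./XX/XO*
[OO/X./XX/XO] end (terminal -1, O#4); searched .O/X./.X/.O to 5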